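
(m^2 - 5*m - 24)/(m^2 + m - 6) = (m - 8)/(m - 2)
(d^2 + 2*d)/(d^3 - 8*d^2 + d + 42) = d/(d^2 - 10*d + 21)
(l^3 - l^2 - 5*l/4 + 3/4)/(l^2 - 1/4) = (2*l^2 - l - 3)/(2*l + 1)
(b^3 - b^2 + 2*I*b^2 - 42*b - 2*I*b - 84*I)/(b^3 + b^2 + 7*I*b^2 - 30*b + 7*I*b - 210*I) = (b^2 + b*(-7 + 2*I) - 14*I)/(b^2 + b*(-5 + 7*I) - 35*I)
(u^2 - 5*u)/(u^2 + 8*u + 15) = u*(u - 5)/(u^2 + 8*u + 15)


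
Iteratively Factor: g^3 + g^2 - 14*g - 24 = (g + 2)*(g^2 - g - 12) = (g - 4)*(g + 2)*(g + 3)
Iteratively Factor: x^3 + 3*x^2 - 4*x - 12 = (x + 2)*(x^2 + x - 6) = (x - 2)*(x + 2)*(x + 3)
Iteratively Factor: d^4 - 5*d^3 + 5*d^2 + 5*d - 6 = (d - 3)*(d^3 - 2*d^2 - d + 2) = (d - 3)*(d - 1)*(d^2 - d - 2) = (d - 3)*(d - 2)*(d - 1)*(d + 1)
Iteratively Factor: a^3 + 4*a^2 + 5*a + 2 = (a + 2)*(a^2 + 2*a + 1) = (a + 1)*(a + 2)*(a + 1)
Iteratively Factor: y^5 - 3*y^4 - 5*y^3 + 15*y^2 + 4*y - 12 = (y + 1)*(y^4 - 4*y^3 - y^2 + 16*y - 12) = (y - 2)*(y + 1)*(y^3 - 2*y^2 - 5*y + 6) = (y - 3)*(y - 2)*(y + 1)*(y^2 + y - 2) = (y - 3)*(y - 2)*(y - 1)*(y + 1)*(y + 2)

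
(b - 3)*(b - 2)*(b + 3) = b^3 - 2*b^2 - 9*b + 18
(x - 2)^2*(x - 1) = x^3 - 5*x^2 + 8*x - 4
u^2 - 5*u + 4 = (u - 4)*(u - 1)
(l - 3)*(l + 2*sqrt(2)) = l^2 - 3*l + 2*sqrt(2)*l - 6*sqrt(2)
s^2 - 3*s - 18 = (s - 6)*(s + 3)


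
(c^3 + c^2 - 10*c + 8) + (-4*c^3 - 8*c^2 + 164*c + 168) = -3*c^3 - 7*c^2 + 154*c + 176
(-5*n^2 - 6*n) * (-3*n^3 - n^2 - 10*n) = 15*n^5 + 23*n^4 + 56*n^3 + 60*n^2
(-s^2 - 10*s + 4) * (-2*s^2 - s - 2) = 2*s^4 + 21*s^3 + 4*s^2 + 16*s - 8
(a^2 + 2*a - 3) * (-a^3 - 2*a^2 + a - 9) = -a^5 - 4*a^4 - a^2 - 21*a + 27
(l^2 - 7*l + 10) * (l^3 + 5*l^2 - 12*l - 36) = l^5 - 2*l^4 - 37*l^3 + 98*l^2 + 132*l - 360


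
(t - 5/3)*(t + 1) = t^2 - 2*t/3 - 5/3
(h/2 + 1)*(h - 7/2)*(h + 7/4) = h^3/2 + h^2/8 - 77*h/16 - 49/8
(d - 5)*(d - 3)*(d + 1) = d^3 - 7*d^2 + 7*d + 15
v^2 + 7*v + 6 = (v + 1)*(v + 6)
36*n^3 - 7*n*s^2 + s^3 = (-6*n + s)*(-3*n + s)*(2*n + s)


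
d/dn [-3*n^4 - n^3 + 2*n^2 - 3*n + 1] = -12*n^3 - 3*n^2 + 4*n - 3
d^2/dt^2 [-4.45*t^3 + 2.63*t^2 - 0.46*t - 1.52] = 5.26 - 26.7*t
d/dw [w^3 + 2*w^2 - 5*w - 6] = 3*w^2 + 4*w - 5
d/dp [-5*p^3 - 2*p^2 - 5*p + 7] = -15*p^2 - 4*p - 5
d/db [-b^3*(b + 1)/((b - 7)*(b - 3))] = b^2*(-2*b^3 + 29*b^2 - 64*b - 63)/(b^4 - 20*b^3 + 142*b^2 - 420*b + 441)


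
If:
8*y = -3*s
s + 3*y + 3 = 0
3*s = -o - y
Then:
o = -63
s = 24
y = -9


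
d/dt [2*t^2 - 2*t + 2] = 4*t - 2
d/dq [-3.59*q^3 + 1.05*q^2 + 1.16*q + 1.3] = -10.77*q^2 + 2.1*q + 1.16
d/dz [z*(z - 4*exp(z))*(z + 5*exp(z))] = z^2*exp(z) + 3*z^2 - 40*z*exp(2*z) + 2*z*exp(z) - 20*exp(2*z)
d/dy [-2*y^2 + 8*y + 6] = 8 - 4*y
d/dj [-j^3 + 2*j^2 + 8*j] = -3*j^2 + 4*j + 8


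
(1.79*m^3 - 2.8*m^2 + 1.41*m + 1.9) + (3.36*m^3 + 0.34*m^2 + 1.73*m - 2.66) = 5.15*m^3 - 2.46*m^2 + 3.14*m - 0.76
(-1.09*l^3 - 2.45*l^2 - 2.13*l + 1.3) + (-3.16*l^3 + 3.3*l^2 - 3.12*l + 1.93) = -4.25*l^3 + 0.85*l^2 - 5.25*l + 3.23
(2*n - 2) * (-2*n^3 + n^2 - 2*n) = -4*n^4 + 6*n^3 - 6*n^2 + 4*n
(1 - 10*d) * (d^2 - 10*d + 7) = -10*d^3 + 101*d^2 - 80*d + 7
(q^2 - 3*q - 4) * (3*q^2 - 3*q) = 3*q^4 - 12*q^3 - 3*q^2 + 12*q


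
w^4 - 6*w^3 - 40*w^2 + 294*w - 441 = (w - 7)*(w - 3)^2*(w + 7)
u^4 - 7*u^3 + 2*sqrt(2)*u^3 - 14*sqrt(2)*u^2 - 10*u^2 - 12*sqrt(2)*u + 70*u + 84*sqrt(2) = (u - 7)*(u - 2*sqrt(2))*(u + sqrt(2))*(u + 3*sqrt(2))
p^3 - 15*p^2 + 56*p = p*(p - 8)*(p - 7)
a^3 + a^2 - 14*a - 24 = (a - 4)*(a + 2)*(a + 3)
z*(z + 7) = z^2 + 7*z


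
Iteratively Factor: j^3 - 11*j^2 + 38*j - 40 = (j - 4)*(j^2 - 7*j + 10) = (j - 5)*(j - 4)*(j - 2)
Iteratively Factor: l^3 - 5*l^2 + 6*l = (l - 3)*(l^2 - 2*l) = (l - 3)*(l - 2)*(l)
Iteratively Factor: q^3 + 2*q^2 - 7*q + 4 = (q + 4)*(q^2 - 2*q + 1) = (q - 1)*(q + 4)*(q - 1)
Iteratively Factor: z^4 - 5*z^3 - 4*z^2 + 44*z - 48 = (z - 2)*(z^3 - 3*z^2 - 10*z + 24) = (z - 4)*(z - 2)*(z^2 + z - 6) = (z - 4)*(z - 2)*(z + 3)*(z - 2)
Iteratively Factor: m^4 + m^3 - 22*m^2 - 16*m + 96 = (m + 4)*(m^3 - 3*m^2 - 10*m + 24) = (m - 2)*(m + 4)*(m^2 - m - 12) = (m - 2)*(m + 3)*(m + 4)*(m - 4)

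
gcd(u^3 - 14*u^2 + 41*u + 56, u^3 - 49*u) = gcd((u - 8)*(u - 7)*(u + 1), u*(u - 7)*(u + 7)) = u - 7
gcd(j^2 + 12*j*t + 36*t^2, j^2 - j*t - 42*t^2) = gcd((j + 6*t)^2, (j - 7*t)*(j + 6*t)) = j + 6*t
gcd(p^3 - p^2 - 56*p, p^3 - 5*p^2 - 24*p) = p^2 - 8*p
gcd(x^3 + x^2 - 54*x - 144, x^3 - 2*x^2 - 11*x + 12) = x + 3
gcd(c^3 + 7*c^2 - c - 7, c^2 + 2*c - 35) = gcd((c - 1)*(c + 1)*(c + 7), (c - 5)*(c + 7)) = c + 7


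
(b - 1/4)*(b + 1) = b^2 + 3*b/4 - 1/4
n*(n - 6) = n^2 - 6*n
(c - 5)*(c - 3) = c^2 - 8*c + 15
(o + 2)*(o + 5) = o^2 + 7*o + 10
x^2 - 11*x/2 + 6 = (x - 4)*(x - 3/2)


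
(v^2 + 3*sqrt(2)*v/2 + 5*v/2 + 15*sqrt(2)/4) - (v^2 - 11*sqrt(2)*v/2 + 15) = 5*v/2 + 7*sqrt(2)*v - 15 + 15*sqrt(2)/4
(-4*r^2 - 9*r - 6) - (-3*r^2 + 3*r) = -r^2 - 12*r - 6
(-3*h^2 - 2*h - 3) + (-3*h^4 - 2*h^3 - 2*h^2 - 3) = -3*h^4 - 2*h^3 - 5*h^2 - 2*h - 6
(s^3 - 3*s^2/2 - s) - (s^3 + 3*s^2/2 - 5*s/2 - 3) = -3*s^2 + 3*s/2 + 3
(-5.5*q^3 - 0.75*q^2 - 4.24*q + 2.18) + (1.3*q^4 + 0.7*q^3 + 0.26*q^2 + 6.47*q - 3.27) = 1.3*q^4 - 4.8*q^3 - 0.49*q^2 + 2.23*q - 1.09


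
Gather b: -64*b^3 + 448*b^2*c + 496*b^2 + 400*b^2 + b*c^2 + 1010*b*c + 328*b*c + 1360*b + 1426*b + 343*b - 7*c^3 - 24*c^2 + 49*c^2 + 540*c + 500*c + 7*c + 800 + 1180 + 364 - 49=-64*b^3 + b^2*(448*c + 896) + b*(c^2 + 1338*c + 3129) - 7*c^3 + 25*c^2 + 1047*c + 2295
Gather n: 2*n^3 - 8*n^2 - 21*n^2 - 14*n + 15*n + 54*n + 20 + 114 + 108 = 2*n^3 - 29*n^2 + 55*n + 242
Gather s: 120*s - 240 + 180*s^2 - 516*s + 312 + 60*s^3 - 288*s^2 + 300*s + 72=60*s^3 - 108*s^2 - 96*s + 144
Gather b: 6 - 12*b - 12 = -12*b - 6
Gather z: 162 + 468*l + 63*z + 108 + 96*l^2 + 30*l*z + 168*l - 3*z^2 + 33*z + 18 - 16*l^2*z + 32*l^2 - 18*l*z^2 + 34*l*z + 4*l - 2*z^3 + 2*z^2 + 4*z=128*l^2 + 640*l - 2*z^3 + z^2*(-18*l - 1) + z*(-16*l^2 + 64*l + 100) + 288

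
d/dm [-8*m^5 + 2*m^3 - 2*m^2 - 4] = 2*m*(-20*m^3 + 3*m - 2)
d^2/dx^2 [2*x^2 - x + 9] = 4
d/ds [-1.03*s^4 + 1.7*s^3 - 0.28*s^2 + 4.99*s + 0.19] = -4.12*s^3 + 5.1*s^2 - 0.56*s + 4.99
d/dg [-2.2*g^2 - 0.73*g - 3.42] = -4.4*g - 0.73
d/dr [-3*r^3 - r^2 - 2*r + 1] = -9*r^2 - 2*r - 2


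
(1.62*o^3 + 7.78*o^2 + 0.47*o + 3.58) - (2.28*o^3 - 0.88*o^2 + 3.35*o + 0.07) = -0.66*o^3 + 8.66*o^2 - 2.88*o + 3.51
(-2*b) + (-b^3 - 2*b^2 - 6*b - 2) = -b^3 - 2*b^2 - 8*b - 2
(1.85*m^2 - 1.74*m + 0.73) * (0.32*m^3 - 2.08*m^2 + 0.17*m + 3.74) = 0.592*m^5 - 4.4048*m^4 + 4.1673*m^3 + 5.1048*m^2 - 6.3835*m + 2.7302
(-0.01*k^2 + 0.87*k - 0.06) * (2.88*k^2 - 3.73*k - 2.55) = -0.0288*k^4 + 2.5429*k^3 - 3.3924*k^2 - 1.9947*k + 0.153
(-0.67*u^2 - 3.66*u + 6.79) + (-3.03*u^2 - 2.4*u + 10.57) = -3.7*u^2 - 6.06*u + 17.36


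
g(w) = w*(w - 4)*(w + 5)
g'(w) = w*(w - 4) + w*(w + 5) + (w - 4)*(w + 5)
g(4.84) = 40.01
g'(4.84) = 59.96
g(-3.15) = 41.67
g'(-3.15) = 3.47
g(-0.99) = 19.81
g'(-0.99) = -19.04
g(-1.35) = 26.36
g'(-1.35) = -17.23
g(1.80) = -26.93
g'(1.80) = -6.68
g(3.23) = -20.47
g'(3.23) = 17.76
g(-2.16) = 37.79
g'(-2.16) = -10.32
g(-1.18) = 23.35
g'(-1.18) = -18.18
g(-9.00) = -468.00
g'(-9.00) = 205.00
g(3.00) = -24.00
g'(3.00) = 13.00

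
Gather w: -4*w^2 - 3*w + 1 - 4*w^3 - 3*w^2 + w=-4*w^3 - 7*w^2 - 2*w + 1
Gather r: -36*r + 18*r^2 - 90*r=18*r^2 - 126*r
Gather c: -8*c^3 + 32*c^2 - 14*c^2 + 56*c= -8*c^3 + 18*c^2 + 56*c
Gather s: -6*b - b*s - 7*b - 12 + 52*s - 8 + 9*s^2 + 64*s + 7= -13*b + 9*s^2 + s*(116 - b) - 13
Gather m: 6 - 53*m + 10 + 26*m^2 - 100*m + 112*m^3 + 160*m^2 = 112*m^3 + 186*m^2 - 153*m + 16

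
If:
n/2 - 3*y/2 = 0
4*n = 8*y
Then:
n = 0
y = 0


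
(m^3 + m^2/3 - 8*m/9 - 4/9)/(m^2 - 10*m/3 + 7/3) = (9*m^2 + 12*m + 4)/(3*(3*m - 7))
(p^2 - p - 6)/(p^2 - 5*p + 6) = (p + 2)/(p - 2)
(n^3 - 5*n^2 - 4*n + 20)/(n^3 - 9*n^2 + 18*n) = (n^3 - 5*n^2 - 4*n + 20)/(n*(n^2 - 9*n + 18))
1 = 1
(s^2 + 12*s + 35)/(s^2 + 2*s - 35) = (s + 5)/(s - 5)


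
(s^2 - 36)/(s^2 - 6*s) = (s + 6)/s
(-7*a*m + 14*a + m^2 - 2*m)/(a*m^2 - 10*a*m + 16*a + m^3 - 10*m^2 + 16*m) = (-7*a + m)/(a*m - 8*a + m^2 - 8*m)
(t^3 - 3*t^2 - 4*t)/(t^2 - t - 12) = t*(t + 1)/(t + 3)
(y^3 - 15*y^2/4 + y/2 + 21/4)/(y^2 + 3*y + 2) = (4*y^2 - 19*y + 21)/(4*(y + 2))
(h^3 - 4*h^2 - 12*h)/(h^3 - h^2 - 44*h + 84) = h*(h + 2)/(h^2 + 5*h - 14)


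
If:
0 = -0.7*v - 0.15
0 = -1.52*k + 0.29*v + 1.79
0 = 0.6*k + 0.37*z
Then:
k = 1.14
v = -0.21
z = -1.84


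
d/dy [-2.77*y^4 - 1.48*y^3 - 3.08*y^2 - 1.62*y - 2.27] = -11.08*y^3 - 4.44*y^2 - 6.16*y - 1.62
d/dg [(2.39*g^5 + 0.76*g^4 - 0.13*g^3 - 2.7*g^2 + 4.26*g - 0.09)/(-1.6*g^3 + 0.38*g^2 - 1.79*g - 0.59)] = (-7.648*g^7 + 1.5086*g^6 - 16.5348*g^5 - 15.5011*g^4 + 12.3038*g^3 + 3.0123*g^2 + 3.2544*g - 2.6745)/(2.56*g^6 - 1.216*g^5 + 5.8724*g^4 + 0.5276*g^3 + 2.7557*g^2 + 2.1122*g + 0.3481)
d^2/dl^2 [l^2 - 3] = 2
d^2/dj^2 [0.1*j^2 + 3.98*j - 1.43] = 0.200000000000000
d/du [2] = 0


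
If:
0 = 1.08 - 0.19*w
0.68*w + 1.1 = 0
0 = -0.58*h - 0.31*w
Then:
No Solution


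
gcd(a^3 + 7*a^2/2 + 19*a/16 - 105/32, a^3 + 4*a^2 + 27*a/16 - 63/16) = a^2 + a - 21/16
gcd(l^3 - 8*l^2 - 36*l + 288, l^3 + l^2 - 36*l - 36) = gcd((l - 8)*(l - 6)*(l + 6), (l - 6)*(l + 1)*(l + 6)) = l^2 - 36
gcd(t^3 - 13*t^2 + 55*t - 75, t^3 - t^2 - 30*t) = 1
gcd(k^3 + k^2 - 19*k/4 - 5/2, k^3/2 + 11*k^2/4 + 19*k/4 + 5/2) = k + 5/2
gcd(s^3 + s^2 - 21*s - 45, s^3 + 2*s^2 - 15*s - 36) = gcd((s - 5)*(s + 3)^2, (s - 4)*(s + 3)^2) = s^2 + 6*s + 9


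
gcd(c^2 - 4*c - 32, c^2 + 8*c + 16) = c + 4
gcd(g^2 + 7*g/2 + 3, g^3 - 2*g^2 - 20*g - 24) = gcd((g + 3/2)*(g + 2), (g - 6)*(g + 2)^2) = g + 2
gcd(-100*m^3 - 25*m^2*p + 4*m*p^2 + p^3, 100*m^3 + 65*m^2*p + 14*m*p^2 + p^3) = 20*m^2 + 9*m*p + p^2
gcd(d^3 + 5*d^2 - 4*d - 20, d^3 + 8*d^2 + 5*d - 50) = d^2 + 3*d - 10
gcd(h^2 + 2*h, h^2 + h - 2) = h + 2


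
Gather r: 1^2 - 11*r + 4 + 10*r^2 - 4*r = 10*r^2 - 15*r + 5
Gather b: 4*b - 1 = 4*b - 1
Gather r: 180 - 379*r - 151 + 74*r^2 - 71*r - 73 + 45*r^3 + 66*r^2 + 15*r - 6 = 45*r^3 + 140*r^2 - 435*r - 50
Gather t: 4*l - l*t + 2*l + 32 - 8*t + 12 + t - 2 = 6*l + t*(-l - 7) + 42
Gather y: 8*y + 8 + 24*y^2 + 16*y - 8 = 24*y^2 + 24*y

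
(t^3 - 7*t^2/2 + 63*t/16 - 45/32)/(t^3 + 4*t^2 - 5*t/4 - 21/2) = (16*t^2 - 32*t + 15)/(8*(2*t^2 + 11*t + 14))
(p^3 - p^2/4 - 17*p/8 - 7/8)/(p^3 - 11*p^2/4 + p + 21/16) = 2*(p + 1)/(2*p - 3)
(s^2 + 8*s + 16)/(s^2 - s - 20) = (s + 4)/(s - 5)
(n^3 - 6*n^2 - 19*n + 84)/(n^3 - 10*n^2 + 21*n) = (n + 4)/n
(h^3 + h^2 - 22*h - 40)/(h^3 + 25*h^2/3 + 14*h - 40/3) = 3*(h^2 - 3*h - 10)/(3*h^2 + 13*h - 10)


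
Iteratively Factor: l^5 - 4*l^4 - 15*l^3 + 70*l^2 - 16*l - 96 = (l - 2)*(l^4 - 2*l^3 - 19*l^2 + 32*l + 48) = (l - 3)*(l - 2)*(l^3 + l^2 - 16*l - 16) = (l - 4)*(l - 3)*(l - 2)*(l^2 + 5*l + 4) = (l - 4)*(l - 3)*(l - 2)*(l + 4)*(l + 1)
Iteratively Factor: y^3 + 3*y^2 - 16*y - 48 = (y + 4)*(y^2 - y - 12) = (y + 3)*(y + 4)*(y - 4)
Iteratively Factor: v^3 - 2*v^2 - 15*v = (v)*(v^2 - 2*v - 15) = v*(v + 3)*(v - 5)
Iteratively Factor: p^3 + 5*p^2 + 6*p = (p + 2)*(p^2 + 3*p) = (p + 2)*(p + 3)*(p)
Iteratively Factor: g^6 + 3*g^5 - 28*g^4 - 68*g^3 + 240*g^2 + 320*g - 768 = (g - 4)*(g^5 + 7*g^4 - 68*g^2 - 32*g + 192) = (g - 4)*(g + 3)*(g^4 + 4*g^3 - 12*g^2 - 32*g + 64) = (g - 4)*(g - 2)*(g + 3)*(g^3 + 6*g^2 - 32) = (g - 4)*(g - 2)*(g + 3)*(g + 4)*(g^2 + 2*g - 8) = (g - 4)*(g - 2)*(g + 3)*(g + 4)^2*(g - 2)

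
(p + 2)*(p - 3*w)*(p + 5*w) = p^3 + 2*p^2*w + 2*p^2 - 15*p*w^2 + 4*p*w - 30*w^2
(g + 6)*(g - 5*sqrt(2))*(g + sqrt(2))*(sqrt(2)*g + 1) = sqrt(2)*g^4 - 7*g^3 + 6*sqrt(2)*g^3 - 42*g^2 - 14*sqrt(2)*g^2 - 84*sqrt(2)*g - 10*g - 60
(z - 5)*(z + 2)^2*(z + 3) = z^4 + 2*z^3 - 19*z^2 - 68*z - 60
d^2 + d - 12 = (d - 3)*(d + 4)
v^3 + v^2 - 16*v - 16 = (v - 4)*(v + 1)*(v + 4)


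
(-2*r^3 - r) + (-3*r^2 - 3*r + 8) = -2*r^3 - 3*r^2 - 4*r + 8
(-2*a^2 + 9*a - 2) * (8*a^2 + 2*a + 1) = -16*a^4 + 68*a^3 + 5*a - 2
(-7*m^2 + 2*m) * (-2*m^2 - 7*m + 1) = 14*m^4 + 45*m^3 - 21*m^2 + 2*m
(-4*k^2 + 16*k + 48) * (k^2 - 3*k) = -4*k^4 + 28*k^3 - 144*k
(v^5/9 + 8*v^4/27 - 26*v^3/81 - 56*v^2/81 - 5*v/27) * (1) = v^5/9 + 8*v^4/27 - 26*v^3/81 - 56*v^2/81 - 5*v/27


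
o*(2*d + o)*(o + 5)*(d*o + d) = 2*d^2*o^3 + 12*d^2*o^2 + 10*d^2*o + d*o^4 + 6*d*o^3 + 5*d*o^2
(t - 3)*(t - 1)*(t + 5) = t^3 + t^2 - 17*t + 15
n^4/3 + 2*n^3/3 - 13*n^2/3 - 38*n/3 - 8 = (n/3 + 1)*(n - 4)*(n + 1)*(n + 2)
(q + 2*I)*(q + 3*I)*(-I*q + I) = -I*q^3 + 5*q^2 + I*q^2 - 5*q + 6*I*q - 6*I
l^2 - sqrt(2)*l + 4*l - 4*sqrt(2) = (l + 4)*(l - sqrt(2))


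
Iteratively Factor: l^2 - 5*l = (l)*(l - 5)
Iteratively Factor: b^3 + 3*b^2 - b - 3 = (b - 1)*(b^2 + 4*b + 3) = (b - 1)*(b + 3)*(b + 1)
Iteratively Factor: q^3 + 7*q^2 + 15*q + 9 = (q + 3)*(q^2 + 4*q + 3) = (q + 1)*(q + 3)*(q + 3)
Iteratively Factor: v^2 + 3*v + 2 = (v + 1)*(v + 2)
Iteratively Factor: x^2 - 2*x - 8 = (x - 4)*(x + 2)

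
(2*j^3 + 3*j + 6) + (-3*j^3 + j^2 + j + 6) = -j^3 + j^2 + 4*j + 12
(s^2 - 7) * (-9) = 63 - 9*s^2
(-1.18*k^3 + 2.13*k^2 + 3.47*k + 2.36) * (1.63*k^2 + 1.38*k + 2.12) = -1.9234*k^5 + 1.8435*k^4 + 6.0939*k^3 + 13.151*k^2 + 10.6132*k + 5.0032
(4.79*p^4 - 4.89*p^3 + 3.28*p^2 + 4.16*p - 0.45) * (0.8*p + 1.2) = 3.832*p^5 + 1.836*p^4 - 3.244*p^3 + 7.264*p^2 + 4.632*p - 0.54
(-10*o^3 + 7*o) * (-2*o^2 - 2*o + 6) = 20*o^5 + 20*o^4 - 74*o^3 - 14*o^2 + 42*o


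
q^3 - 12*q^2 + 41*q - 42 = (q - 7)*(q - 3)*(q - 2)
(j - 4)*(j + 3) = j^2 - j - 12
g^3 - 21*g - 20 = (g - 5)*(g + 1)*(g + 4)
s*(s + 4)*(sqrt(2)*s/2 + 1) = sqrt(2)*s^3/2 + s^2 + 2*sqrt(2)*s^2 + 4*s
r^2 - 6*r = r*(r - 6)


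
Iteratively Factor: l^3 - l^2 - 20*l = (l)*(l^2 - l - 20) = l*(l - 5)*(l + 4)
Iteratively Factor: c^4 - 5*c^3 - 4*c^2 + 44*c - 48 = (c + 3)*(c^3 - 8*c^2 + 20*c - 16) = (c - 2)*(c + 3)*(c^2 - 6*c + 8) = (c - 4)*(c - 2)*(c + 3)*(c - 2)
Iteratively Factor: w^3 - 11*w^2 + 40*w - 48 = (w - 4)*(w^2 - 7*w + 12) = (w - 4)^2*(w - 3)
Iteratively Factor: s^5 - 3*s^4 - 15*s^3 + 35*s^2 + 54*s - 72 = (s + 3)*(s^4 - 6*s^3 + 3*s^2 + 26*s - 24) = (s - 3)*(s + 3)*(s^3 - 3*s^2 - 6*s + 8) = (s - 4)*(s - 3)*(s + 3)*(s^2 + s - 2) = (s - 4)*(s - 3)*(s - 1)*(s + 3)*(s + 2)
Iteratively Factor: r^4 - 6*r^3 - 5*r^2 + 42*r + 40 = (r - 5)*(r^3 - r^2 - 10*r - 8) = (r - 5)*(r + 2)*(r^2 - 3*r - 4) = (r - 5)*(r + 1)*(r + 2)*(r - 4)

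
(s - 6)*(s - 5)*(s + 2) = s^3 - 9*s^2 + 8*s + 60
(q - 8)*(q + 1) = q^2 - 7*q - 8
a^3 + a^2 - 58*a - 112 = (a - 8)*(a + 2)*(a + 7)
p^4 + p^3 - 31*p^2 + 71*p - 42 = (p - 3)*(p - 2)*(p - 1)*(p + 7)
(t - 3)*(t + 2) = t^2 - t - 6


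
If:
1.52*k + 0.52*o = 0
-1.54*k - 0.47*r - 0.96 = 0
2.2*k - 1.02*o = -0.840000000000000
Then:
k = -0.16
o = 0.47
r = -1.51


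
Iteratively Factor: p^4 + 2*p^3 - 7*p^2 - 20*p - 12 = (p - 3)*(p^3 + 5*p^2 + 8*p + 4) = (p - 3)*(p + 1)*(p^2 + 4*p + 4) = (p - 3)*(p + 1)*(p + 2)*(p + 2)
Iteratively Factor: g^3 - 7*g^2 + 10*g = (g)*(g^2 - 7*g + 10) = g*(g - 2)*(g - 5)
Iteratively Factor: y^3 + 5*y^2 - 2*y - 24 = (y + 3)*(y^2 + 2*y - 8) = (y - 2)*(y + 3)*(y + 4)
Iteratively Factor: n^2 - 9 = (n - 3)*(n + 3)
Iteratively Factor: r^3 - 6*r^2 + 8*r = (r)*(r^2 - 6*r + 8) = r*(r - 4)*(r - 2)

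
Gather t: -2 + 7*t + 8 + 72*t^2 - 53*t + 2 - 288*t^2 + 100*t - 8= -216*t^2 + 54*t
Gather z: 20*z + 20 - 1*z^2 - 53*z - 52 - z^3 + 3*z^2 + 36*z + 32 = -z^3 + 2*z^2 + 3*z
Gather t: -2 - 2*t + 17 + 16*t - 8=14*t + 7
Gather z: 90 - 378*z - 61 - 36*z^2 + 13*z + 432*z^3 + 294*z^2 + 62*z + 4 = 432*z^3 + 258*z^2 - 303*z + 33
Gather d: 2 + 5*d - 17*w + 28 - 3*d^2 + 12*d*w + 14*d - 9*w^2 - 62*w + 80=-3*d^2 + d*(12*w + 19) - 9*w^2 - 79*w + 110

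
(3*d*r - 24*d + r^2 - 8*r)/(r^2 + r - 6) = (3*d*r - 24*d + r^2 - 8*r)/(r^2 + r - 6)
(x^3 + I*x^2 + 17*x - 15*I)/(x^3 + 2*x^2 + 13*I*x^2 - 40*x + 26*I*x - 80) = (x^2 - 4*I*x - 3)/(x^2 + x*(2 + 8*I) + 16*I)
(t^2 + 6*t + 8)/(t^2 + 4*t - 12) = (t^2 + 6*t + 8)/(t^2 + 4*t - 12)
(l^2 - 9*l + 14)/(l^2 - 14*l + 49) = (l - 2)/(l - 7)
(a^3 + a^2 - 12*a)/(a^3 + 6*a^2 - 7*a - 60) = a/(a + 5)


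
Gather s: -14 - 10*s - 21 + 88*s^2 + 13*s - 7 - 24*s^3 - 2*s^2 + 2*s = -24*s^3 + 86*s^2 + 5*s - 42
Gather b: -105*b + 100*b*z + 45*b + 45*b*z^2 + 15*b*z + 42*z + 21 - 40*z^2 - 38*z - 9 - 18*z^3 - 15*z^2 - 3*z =b*(45*z^2 + 115*z - 60) - 18*z^3 - 55*z^2 + z + 12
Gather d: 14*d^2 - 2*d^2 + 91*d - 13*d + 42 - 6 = 12*d^2 + 78*d + 36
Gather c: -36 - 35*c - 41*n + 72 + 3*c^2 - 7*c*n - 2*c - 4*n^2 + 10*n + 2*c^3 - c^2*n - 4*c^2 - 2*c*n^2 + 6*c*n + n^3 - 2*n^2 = 2*c^3 + c^2*(-n - 1) + c*(-2*n^2 - n - 37) + n^3 - 6*n^2 - 31*n + 36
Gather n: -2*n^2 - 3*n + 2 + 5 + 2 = -2*n^2 - 3*n + 9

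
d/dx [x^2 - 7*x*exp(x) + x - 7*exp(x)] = -7*x*exp(x) + 2*x - 14*exp(x) + 1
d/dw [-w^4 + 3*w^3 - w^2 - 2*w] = -4*w^3 + 9*w^2 - 2*w - 2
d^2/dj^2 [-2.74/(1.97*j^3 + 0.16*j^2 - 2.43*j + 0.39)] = ((32.3868*j + 0.8768)*(1.97*j^3 + 0.16*j^2 - 2.43*j + 0.39) - 2.74*(5.91*j^2 + 0.32*j - 2.43)*(11.82*j^2 + 0.64*j - 4.86))/(1.97*j^3 + 0.16*j^2 - 2.43*j + 0.39)^3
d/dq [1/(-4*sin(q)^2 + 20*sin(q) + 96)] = (2*sin(q) - 5)*cos(q)/(4*(sin(q) - 8)^2*(sin(q) + 3)^2)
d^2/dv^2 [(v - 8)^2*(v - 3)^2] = 12*v^2 - 132*v + 338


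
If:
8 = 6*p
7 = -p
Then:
No Solution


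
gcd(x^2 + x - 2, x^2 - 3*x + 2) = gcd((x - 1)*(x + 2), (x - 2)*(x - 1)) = x - 1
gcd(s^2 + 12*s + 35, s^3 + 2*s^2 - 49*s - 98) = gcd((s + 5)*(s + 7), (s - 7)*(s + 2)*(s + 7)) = s + 7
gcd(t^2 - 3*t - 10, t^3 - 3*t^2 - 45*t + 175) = t - 5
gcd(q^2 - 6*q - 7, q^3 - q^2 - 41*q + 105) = 1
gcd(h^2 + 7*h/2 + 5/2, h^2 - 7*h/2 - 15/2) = 1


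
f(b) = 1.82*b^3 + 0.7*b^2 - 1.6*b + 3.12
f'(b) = 5.46*b^2 + 1.4*b - 1.6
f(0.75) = 3.08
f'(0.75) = 2.52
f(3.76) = 103.75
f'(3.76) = 80.86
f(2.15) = 21.00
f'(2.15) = 26.65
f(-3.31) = -49.92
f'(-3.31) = 53.59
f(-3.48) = -59.54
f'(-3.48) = 59.65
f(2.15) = 21.00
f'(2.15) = 26.65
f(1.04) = 4.26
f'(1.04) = 5.76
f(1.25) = 5.77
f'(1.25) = 8.68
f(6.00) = 411.84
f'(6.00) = 203.36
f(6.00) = 411.84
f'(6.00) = 203.36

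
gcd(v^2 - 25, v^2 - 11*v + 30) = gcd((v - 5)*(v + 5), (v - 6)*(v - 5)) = v - 5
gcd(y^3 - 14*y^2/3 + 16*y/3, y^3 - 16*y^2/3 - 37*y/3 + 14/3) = 1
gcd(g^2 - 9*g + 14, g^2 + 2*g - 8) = g - 2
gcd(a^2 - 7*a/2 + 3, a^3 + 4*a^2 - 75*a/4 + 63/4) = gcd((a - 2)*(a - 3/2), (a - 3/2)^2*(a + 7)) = a - 3/2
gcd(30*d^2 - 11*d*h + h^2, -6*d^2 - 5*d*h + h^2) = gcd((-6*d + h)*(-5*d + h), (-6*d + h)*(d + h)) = 6*d - h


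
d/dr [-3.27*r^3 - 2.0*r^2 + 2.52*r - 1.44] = -9.81*r^2 - 4.0*r + 2.52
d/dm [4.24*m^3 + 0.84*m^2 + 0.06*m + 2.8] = 12.72*m^2 + 1.68*m + 0.06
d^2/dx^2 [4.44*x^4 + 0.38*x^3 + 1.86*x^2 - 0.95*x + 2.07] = 53.28*x^2 + 2.28*x + 3.72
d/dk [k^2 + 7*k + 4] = 2*k + 7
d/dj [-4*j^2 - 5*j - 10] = -8*j - 5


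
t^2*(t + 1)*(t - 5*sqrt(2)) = t^4 - 5*sqrt(2)*t^3 + t^3 - 5*sqrt(2)*t^2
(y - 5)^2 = y^2 - 10*y + 25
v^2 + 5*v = v*(v + 5)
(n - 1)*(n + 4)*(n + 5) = n^3 + 8*n^2 + 11*n - 20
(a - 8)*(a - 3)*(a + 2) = a^3 - 9*a^2 + 2*a + 48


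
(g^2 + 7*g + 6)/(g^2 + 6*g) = (g + 1)/g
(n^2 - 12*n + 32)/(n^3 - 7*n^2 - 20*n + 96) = (n - 4)/(n^2 + n - 12)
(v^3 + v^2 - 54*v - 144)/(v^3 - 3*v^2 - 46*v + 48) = (v + 3)/(v - 1)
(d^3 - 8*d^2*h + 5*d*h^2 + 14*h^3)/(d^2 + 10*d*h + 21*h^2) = (d^3 - 8*d^2*h + 5*d*h^2 + 14*h^3)/(d^2 + 10*d*h + 21*h^2)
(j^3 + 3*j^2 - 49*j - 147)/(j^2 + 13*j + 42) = (j^2 - 4*j - 21)/(j + 6)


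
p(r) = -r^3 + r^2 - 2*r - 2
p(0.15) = -2.28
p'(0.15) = -1.77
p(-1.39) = 5.40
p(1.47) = -5.96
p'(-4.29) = -65.79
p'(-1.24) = -9.09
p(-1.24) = 3.92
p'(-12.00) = -458.00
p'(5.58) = -84.25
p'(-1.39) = -10.58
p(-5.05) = 162.39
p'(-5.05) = -88.61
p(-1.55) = 7.23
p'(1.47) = -5.54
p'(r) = -3*r^2 + 2*r - 2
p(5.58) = -155.76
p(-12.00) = 1894.00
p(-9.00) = 826.00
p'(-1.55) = -12.31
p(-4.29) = 103.94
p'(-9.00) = -263.00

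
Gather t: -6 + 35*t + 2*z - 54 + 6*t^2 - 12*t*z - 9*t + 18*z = 6*t^2 + t*(26 - 12*z) + 20*z - 60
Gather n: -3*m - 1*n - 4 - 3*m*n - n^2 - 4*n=-3*m - n^2 + n*(-3*m - 5) - 4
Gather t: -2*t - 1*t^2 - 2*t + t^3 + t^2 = t^3 - 4*t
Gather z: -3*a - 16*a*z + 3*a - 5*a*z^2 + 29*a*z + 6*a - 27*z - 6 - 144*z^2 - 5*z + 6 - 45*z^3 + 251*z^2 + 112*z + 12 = 6*a - 45*z^3 + z^2*(107 - 5*a) + z*(13*a + 80) + 12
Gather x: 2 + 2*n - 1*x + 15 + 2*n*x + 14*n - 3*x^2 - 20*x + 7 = 16*n - 3*x^2 + x*(2*n - 21) + 24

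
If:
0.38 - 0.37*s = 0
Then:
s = 1.03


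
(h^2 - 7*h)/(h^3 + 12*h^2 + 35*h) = (h - 7)/(h^2 + 12*h + 35)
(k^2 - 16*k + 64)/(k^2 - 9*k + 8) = (k - 8)/(k - 1)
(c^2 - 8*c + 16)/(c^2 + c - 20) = (c - 4)/(c + 5)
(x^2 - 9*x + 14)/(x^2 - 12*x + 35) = (x - 2)/(x - 5)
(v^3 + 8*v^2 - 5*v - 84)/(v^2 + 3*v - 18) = (v^2 + 11*v + 28)/(v + 6)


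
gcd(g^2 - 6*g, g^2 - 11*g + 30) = g - 6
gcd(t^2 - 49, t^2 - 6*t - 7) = t - 7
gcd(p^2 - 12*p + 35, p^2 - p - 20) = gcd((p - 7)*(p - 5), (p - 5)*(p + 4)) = p - 5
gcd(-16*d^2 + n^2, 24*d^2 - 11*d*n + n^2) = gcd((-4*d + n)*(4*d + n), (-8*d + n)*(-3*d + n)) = 1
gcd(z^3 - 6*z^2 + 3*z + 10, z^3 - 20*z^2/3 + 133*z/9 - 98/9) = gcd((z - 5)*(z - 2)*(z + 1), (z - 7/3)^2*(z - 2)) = z - 2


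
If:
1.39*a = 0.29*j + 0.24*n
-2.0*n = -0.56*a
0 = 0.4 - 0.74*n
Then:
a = 1.93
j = 8.81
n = 0.54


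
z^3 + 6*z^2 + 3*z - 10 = (z - 1)*(z + 2)*(z + 5)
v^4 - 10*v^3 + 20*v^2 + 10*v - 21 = (v - 7)*(v - 3)*(v - 1)*(v + 1)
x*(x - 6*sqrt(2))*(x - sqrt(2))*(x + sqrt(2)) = x^4 - 6*sqrt(2)*x^3 - 2*x^2 + 12*sqrt(2)*x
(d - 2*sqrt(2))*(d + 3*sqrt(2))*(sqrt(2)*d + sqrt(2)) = sqrt(2)*d^3 + sqrt(2)*d^2 + 2*d^2 - 12*sqrt(2)*d + 2*d - 12*sqrt(2)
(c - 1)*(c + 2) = c^2 + c - 2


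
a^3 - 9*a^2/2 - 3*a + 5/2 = (a - 5)*(a - 1/2)*(a + 1)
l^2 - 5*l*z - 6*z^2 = (l - 6*z)*(l + z)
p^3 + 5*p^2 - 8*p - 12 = (p - 2)*(p + 1)*(p + 6)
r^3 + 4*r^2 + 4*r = r*(r + 2)^2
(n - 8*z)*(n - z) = n^2 - 9*n*z + 8*z^2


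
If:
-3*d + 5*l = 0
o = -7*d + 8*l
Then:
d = -5*o/11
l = -3*o/11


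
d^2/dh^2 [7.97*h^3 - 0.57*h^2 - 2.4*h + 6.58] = 47.82*h - 1.14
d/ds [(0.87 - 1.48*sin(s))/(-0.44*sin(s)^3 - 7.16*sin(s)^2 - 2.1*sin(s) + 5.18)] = (-1.3024*sin(s)^3 - 9.4484*sin(s)^2 + 12.4584*sin(s) - 5.8394)*cos(s)/(0.1936*sin(s)^6 + 6.3008*sin(s)^5 + 53.1136*sin(s)^4 + 25.5136*sin(s)^3 - 69.7676*sin(s)^2 - 21.756*sin(s) + 26.8324)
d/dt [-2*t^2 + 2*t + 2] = 2 - 4*t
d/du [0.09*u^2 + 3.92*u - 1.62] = 0.18*u + 3.92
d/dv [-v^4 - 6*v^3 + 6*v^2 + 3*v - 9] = -4*v^3 - 18*v^2 + 12*v + 3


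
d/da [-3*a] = -3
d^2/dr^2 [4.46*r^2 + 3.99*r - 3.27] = 8.92000000000000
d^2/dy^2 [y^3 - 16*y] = 6*y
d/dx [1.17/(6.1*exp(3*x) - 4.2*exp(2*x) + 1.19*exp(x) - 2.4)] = (-21.411*exp(2*x) + 9.828*exp(x) - 1.3923)*exp(x)/(6.1*exp(3*x) - 4.2*exp(2*x) + 1.19*exp(x) - 2.4)^2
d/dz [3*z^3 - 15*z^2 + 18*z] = 9*z^2 - 30*z + 18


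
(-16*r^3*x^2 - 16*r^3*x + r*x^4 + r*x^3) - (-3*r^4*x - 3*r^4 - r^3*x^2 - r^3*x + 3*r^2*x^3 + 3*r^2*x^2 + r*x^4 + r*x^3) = 3*r^4*x + 3*r^4 - 15*r^3*x^2 - 15*r^3*x - 3*r^2*x^3 - 3*r^2*x^2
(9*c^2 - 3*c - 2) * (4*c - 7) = 36*c^3 - 75*c^2 + 13*c + 14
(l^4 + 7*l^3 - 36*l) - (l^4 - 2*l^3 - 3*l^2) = 9*l^3 + 3*l^2 - 36*l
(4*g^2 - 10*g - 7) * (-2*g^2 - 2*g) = -8*g^4 + 12*g^3 + 34*g^2 + 14*g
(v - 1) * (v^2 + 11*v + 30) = v^3 + 10*v^2 + 19*v - 30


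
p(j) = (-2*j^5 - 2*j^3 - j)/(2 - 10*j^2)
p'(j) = 20*j*(-2*j^5 - 2*j^3 - j)/(2 - 10*j^2)^2 + (-10*j^4 - 6*j^2 - 1)/(2 - 10*j^2)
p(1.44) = 1.06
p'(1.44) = 1.39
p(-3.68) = -10.89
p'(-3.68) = 8.35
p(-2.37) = -3.30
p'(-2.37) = 3.58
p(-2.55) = -3.99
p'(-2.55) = 4.12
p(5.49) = 34.44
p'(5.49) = 18.32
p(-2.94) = -5.84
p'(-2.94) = 5.41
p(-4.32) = -17.20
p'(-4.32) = 11.43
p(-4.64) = -21.13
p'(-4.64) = 13.15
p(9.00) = 147.98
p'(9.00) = 48.84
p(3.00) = 6.17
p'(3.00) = 5.62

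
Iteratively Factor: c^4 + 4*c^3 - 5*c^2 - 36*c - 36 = (c + 2)*(c^3 + 2*c^2 - 9*c - 18) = (c + 2)*(c + 3)*(c^2 - c - 6) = (c - 3)*(c + 2)*(c + 3)*(c + 2)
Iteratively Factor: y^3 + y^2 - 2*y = (y + 2)*(y^2 - y) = y*(y + 2)*(y - 1)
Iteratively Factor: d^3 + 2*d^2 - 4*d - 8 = (d + 2)*(d^2 - 4) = (d + 2)^2*(d - 2)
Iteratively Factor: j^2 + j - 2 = (j - 1)*(j + 2)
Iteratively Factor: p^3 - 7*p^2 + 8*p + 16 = (p - 4)*(p^2 - 3*p - 4) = (p - 4)*(p + 1)*(p - 4)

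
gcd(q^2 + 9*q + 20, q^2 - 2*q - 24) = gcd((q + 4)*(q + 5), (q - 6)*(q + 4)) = q + 4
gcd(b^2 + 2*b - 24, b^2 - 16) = b - 4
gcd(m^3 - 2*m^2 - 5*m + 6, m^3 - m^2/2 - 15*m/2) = m - 3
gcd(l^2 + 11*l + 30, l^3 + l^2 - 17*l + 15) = l + 5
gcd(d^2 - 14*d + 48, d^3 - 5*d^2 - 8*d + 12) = d - 6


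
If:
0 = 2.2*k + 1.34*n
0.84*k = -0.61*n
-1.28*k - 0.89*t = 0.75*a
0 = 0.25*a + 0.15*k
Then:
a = 0.00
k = 0.00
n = 0.00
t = 0.00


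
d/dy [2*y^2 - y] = 4*y - 1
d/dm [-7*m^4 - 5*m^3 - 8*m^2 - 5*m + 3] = -28*m^3 - 15*m^2 - 16*m - 5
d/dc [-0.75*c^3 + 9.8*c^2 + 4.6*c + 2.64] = -2.25*c^2 + 19.6*c + 4.6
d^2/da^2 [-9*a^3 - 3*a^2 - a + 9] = -54*a - 6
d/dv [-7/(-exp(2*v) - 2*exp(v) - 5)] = -14*(exp(v) + 1)*exp(v)/(exp(2*v) + 2*exp(v) + 5)^2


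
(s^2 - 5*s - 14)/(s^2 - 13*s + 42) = (s + 2)/(s - 6)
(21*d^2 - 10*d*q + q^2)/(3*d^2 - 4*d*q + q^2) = (-7*d + q)/(-d + q)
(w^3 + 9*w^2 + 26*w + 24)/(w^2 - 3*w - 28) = (w^2 + 5*w + 6)/(w - 7)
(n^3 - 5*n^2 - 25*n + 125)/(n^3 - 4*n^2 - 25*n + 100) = (n - 5)/(n - 4)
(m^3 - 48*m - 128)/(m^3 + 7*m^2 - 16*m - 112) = (m^2 - 4*m - 32)/(m^2 + 3*m - 28)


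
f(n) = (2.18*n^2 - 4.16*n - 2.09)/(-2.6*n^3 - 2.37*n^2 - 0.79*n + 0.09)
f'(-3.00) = 0.31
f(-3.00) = 0.58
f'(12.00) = 0.00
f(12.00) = -0.05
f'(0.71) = -4.32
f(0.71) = 1.52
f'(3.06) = -0.04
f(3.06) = -0.06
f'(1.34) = -0.75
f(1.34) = 0.33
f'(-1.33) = 3.19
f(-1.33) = 2.38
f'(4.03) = -0.01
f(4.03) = -0.08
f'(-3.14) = 0.27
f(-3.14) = 0.54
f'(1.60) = -0.44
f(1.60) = 0.18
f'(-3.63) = 0.18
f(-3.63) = 0.43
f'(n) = (4.36*n - 4.16)/(-2.6*n^3 - 2.37*n^2 - 0.79*n + 0.09) + (2.18*n^2 - 4.16*n - 2.09)*(7.8*n^2 + 4.74*n + 0.79)/(-2.6*n^3 - 2.37*n^2 - 0.79*n + 0.09)^2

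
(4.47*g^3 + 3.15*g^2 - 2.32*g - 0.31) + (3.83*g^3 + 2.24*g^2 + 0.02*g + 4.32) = 8.3*g^3 + 5.39*g^2 - 2.3*g + 4.01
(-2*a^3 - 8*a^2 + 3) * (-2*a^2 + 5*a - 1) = 4*a^5 + 6*a^4 - 38*a^3 + 2*a^2 + 15*a - 3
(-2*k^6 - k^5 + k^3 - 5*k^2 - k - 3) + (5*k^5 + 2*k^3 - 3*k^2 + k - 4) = -2*k^6 + 4*k^5 + 3*k^3 - 8*k^2 - 7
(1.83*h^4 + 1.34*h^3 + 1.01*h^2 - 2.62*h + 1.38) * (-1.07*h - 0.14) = -1.9581*h^5 - 1.69*h^4 - 1.2683*h^3 + 2.662*h^2 - 1.1098*h - 0.1932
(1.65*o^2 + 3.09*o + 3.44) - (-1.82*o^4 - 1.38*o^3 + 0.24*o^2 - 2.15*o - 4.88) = 1.82*o^4 + 1.38*o^3 + 1.41*o^2 + 5.24*o + 8.32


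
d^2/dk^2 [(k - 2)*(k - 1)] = 2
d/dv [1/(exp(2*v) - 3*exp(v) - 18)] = (3 - 2*exp(v))*exp(v)/(-exp(2*v) + 3*exp(v) + 18)^2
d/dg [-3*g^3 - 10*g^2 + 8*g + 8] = -9*g^2 - 20*g + 8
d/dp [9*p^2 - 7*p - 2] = 18*p - 7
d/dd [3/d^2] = -6/d^3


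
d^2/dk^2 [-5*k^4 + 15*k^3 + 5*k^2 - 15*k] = -60*k^2 + 90*k + 10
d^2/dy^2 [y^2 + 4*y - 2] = 2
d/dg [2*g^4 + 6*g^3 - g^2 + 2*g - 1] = 8*g^3 + 18*g^2 - 2*g + 2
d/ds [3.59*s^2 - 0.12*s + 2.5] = 7.18*s - 0.12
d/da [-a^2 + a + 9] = 1 - 2*a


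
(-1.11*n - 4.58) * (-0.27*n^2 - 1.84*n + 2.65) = 0.2997*n^3 + 3.279*n^2 + 5.4857*n - 12.137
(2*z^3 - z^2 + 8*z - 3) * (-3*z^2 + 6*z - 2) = -6*z^5 + 15*z^4 - 34*z^3 + 59*z^2 - 34*z + 6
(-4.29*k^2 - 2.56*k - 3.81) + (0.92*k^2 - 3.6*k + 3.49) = -3.37*k^2 - 6.16*k - 0.32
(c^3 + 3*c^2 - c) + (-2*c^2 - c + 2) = c^3 + c^2 - 2*c + 2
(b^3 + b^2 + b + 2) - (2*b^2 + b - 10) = b^3 - b^2 + 12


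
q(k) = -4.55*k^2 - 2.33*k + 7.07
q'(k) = -9.1*k - 2.33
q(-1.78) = -3.20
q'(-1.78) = 13.87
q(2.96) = -39.69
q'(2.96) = -29.27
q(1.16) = -1.76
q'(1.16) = -12.89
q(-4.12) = -60.56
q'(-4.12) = 35.16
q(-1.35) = 1.92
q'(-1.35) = 9.96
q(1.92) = -14.18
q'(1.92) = -19.80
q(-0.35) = 7.33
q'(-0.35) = 0.86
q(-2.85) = -23.25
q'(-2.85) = 23.60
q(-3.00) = -26.89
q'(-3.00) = 24.97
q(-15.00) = -981.73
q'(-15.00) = 134.17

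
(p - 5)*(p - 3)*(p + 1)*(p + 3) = p^4 - 4*p^3 - 14*p^2 + 36*p + 45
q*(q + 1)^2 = q^3 + 2*q^2 + q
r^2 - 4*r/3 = r*(r - 4/3)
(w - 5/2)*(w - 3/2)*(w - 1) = w^3 - 5*w^2 + 31*w/4 - 15/4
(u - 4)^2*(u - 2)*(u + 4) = u^4 - 6*u^3 - 8*u^2 + 96*u - 128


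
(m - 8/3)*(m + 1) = m^2 - 5*m/3 - 8/3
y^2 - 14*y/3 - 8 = (y - 6)*(y + 4/3)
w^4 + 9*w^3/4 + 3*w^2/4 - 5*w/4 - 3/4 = (w - 3/4)*(w + 1)^3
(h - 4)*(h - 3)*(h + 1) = h^3 - 6*h^2 + 5*h + 12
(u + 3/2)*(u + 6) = u^2 + 15*u/2 + 9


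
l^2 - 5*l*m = l*(l - 5*m)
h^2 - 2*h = h*(h - 2)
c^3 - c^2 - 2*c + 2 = (c - 1)*(c - sqrt(2))*(c + sqrt(2))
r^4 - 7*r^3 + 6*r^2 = r^2*(r - 6)*(r - 1)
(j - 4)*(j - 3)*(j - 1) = j^3 - 8*j^2 + 19*j - 12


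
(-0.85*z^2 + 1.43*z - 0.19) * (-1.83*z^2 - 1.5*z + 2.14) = 1.5555*z^4 - 1.3419*z^3 - 3.6163*z^2 + 3.3452*z - 0.4066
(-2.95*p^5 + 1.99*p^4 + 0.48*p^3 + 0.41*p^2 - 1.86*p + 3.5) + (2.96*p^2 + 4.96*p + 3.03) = -2.95*p^5 + 1.99*p^4 + 0.48*p^3 + 3.37*p^2 + 3.1*p + 6.53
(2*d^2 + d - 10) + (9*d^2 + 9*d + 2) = 11*d^2 + 10*d - 8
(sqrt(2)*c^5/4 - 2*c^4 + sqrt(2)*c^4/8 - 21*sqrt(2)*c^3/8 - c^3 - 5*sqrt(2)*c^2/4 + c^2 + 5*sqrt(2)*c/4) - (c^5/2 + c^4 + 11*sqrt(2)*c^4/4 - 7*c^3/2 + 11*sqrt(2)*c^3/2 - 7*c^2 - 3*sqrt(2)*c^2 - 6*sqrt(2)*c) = -c^5/2 + sqrt(2)*c^5/4 - 21*sqrt(2)*c^4/8 - 3*c^4 - 65*sqrt(2)*c^3/8 + 5*c^3/2 + 7*sqrt(2)*c^2/4 + 8*c^2 + 29*sqrt(2)*c/4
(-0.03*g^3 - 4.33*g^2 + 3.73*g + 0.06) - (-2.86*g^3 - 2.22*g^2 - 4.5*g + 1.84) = 2.83*g^3 - 2.11*g^2 + 8.23*g - 1.78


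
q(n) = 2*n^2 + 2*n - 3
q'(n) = 4*n + 2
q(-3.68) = 16.72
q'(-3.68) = -12.72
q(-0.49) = -3.50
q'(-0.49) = 0.04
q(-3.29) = 12.07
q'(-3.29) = -11.16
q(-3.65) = 16.34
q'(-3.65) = -12.60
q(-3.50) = 14.50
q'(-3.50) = -12.00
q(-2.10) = 1.62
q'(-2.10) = -6.40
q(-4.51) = 28.66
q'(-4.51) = -16.04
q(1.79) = 6.99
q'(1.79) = 9.16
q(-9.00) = 141.00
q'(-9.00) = -34.00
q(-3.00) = 9.00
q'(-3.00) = -10.00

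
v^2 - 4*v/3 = v*(v - 4/3)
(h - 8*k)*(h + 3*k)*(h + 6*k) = h^3 + h^2*k - 54*h*k^2 - 144*k^3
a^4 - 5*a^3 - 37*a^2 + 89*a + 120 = (a - 8)*(a - 3)*(a + 1)*(a + 5)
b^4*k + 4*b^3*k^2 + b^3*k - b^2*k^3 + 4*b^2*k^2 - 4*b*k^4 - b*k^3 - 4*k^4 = (b - k)*(b + k)*(b + 4*k)*(b*k + k)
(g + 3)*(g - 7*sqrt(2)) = g^2 - 7*sqrt(2)*g + 3*g - 21*sqrt(2)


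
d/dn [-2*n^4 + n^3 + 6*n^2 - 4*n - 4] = -8*n^3 + 3*n^2 + 12*n - 4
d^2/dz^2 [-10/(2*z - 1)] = -80/(2*z - 1)^3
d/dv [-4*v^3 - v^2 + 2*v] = -12*v^2 - 2*v + 2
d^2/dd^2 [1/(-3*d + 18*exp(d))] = 2*(-3*(d - 6*exp(d))*exp(d) - (6*exp(d) - 1)^2)/(3*(d - 6*exp(d))^3)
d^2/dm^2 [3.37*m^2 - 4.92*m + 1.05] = 6.74000000000000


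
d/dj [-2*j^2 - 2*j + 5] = -4*j - 2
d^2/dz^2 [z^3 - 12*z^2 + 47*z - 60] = 6*z - 24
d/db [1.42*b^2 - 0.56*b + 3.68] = 2.84*b - 0.56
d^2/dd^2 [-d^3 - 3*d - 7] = -6*d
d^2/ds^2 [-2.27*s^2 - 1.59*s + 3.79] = -4.54000000000000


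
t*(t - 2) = t^2 - 2*t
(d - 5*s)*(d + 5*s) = d^2 - 25*s^2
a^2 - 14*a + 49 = (a - 7)^2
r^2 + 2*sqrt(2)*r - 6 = (r - sqrt(2))*(r + 3*sqrt(2))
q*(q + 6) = q^2 + 6*q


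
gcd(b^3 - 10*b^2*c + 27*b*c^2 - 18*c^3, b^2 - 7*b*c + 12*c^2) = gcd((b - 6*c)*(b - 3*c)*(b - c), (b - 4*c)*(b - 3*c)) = b - 3*c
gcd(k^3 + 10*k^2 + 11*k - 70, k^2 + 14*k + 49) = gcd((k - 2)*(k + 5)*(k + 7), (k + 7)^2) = k + 7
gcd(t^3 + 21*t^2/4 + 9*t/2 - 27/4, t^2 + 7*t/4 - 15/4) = t + 3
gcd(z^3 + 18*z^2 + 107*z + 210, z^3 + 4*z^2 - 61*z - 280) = z^2 + 12*z + 35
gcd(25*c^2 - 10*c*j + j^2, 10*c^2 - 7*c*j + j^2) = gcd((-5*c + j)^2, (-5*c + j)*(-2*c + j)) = 5*c - j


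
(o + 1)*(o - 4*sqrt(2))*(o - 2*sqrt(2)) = o^3 - 6*sqrt(2)*o^2 + o^2 - 6*sqrt(2)*o + 16*o + 16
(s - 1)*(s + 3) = s^2 + 2*s - 3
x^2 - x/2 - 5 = (x - 5/2)*(x + 2)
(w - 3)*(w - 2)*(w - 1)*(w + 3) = w^4 - 3*w^3 - 7*w^2 + 27*w - 18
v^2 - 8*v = v*(v - 8)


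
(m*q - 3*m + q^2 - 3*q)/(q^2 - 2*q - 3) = (m + q)/(q + 1)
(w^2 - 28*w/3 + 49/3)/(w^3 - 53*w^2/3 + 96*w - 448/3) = (3*w - 7)/(3*w^2 - 32*w + 64)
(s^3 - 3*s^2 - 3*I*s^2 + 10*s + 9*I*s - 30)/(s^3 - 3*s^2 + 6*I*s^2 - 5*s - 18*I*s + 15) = (s^2 - 3*I*s + 10)/(s^2 + 6*I*s - 5)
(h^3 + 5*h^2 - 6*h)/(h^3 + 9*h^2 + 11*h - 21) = h*(h + 6)/(h^2 + 10*h + 21)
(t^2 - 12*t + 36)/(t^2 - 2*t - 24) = (t - 6)/(t + 4)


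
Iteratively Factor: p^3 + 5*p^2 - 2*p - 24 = (p + 3)*(p^2 + 2*p - 8) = (p - 2)*(p + 3)*(p + 4)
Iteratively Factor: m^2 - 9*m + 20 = (m - 5)*(m - 4)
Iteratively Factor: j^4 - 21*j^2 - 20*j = (j)*(j^3 - 21*j - 20) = j*(j + 4)*(j^2 - 4*j - 5) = j*(j + 1)*(j + 4)*(j - 5)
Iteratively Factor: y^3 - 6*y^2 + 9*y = (y)*(y^2 - 6*y + 9) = y*(y - 3)*(y - 3)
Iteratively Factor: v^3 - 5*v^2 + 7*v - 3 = (v - 3)*(v^2 - 2*v + 1) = (v - 3)*(v - 1)*(v - 1)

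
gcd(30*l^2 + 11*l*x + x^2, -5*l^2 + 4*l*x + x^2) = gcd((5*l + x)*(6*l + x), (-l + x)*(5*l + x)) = 5*l + x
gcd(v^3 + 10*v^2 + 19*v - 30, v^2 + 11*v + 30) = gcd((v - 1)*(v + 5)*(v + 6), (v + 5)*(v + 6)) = v^2 + 11*v + 30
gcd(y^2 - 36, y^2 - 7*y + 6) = y - 6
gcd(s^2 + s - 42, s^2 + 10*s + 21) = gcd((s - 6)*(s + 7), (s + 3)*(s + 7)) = s + 7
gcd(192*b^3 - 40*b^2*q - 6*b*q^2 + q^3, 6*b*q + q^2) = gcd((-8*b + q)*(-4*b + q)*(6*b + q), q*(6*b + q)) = 6*b + q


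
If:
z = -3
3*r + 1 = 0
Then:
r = -1/3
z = -3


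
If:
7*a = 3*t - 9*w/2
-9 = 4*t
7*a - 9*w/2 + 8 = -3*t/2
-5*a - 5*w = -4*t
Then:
No Solution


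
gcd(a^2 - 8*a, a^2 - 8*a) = a^2 - 8*a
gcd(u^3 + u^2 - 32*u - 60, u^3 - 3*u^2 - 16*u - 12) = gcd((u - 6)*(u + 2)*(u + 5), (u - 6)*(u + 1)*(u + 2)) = u^2 - 4*u - 12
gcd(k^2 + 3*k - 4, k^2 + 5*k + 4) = k + 4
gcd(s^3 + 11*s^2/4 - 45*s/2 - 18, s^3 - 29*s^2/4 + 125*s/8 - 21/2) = s - 4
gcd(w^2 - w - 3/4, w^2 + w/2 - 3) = w - 3/2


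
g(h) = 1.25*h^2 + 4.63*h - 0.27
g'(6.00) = 19.63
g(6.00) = 72.51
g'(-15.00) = -32.87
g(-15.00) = 211.53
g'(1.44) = 8.23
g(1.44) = 8.99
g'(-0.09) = 4.40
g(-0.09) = -0.68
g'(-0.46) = 3.48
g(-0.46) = -2.14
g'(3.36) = 13.03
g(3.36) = 29.40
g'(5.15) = 17.50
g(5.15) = 56.73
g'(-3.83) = -4.94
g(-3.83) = 0.33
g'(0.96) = 7.03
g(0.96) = 5.33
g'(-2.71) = -2.14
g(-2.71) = -3.64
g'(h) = 2.5*h + 4.63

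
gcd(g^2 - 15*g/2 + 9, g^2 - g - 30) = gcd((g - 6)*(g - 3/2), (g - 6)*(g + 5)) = g - 6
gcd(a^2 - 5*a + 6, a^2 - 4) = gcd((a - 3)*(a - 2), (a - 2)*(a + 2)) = a - 2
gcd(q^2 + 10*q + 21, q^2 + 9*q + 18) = q + 3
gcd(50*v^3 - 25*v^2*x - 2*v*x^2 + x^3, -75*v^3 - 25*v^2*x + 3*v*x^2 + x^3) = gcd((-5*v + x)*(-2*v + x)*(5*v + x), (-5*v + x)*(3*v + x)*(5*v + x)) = -25*v^2 + x^2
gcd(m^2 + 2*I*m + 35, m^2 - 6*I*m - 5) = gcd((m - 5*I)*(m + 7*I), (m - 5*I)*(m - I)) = m - 5*I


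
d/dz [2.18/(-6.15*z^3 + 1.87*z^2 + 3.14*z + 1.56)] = (40.221*z^2 - 8.1532*z - 6.8452)/(-6.15*z^3 + 1.87*z^2 + 3.14*z + 1.56)^2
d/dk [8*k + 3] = 8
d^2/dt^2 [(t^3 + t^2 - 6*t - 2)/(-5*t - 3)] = 2*(-25*t^3 - 45*t^2 - 27*t - 49)/(125*t^3 + 225*t^2 + 135*t + 27)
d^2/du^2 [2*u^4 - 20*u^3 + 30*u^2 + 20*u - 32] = 24*u^2 - 120*u + 60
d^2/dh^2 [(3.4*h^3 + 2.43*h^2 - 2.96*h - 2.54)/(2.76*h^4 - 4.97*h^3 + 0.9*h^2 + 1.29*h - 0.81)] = (51.79968*h^9 + 111.064608*h^8 - 521.247528*h^7 + 231.588006*h^6 + 771.841032*h^5 - 664.170342*h^4 - 155.812254*h^3 + 149.528448*h^2 + 44.095428*h - 15.15411)/(21.024576*h^12 - 113.578416*h^11 + 225.090972*h^10 - 167.356241*h^9 - 51.282666*h^8 + 169.407135*h^7 - 92.208699*h^6 - 17.241795*h^5 + 39.116196*h^4 - 13.278222*h^3 - 2.272293*h^2 + 2.539107*h - 0.531441)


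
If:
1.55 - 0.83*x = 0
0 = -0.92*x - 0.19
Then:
No Solution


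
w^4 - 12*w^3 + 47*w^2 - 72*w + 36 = (w - 6)*(w - 3)*(w - 2)*(w - 1)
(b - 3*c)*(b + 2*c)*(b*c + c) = b^3*c - b^2*c^2 + b^2*c - 6*b*c^3 - b*c^2 - 6*c^3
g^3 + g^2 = g^2*(g + 1)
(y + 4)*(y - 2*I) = y^2 + 4*y - 2*I*y - 8*I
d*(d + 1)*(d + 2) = d^3 + 3*d^2 + 2*d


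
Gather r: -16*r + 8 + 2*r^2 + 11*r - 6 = 2*r^2 - 5*r + 2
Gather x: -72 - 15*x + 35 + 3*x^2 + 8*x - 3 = 3*x^2 - 7*x - 40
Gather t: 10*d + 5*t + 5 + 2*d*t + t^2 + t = 10*d + t^2 + t*(2*d + 6) + 5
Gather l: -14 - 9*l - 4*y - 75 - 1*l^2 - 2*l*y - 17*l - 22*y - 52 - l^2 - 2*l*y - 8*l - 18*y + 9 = -2*l^2 + l*(-4*y - 34) - 44*y - 132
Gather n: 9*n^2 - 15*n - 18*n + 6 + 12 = 9*n^2 - 33*n + 18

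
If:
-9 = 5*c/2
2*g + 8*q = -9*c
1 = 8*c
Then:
No Solution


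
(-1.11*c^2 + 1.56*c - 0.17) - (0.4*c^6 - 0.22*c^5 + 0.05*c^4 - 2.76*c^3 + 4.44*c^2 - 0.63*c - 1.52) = -0.4*c^6 + 0.22*c^5 - 0.05*c^4 + 2.76*c^3 - 5.55*c^2 + 2.19*c + 1.35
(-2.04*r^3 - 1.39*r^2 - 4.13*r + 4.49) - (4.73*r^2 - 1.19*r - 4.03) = -2.04*r^3 - 6.12*r^2 - 2.94*r + 8.52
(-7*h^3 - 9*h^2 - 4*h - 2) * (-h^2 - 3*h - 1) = 7*h^5 + 30*h^4 + 38*h^3 + 23*h^2 + 10*h + 2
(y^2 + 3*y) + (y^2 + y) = 2*y^2 + 4*y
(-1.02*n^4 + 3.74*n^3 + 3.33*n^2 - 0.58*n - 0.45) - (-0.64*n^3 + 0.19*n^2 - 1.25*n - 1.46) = -1.02*n^4 + 4.38*n^3 + 3.14*n^2 + 0.67*n + 1.01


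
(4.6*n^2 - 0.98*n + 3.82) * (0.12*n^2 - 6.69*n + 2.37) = 0.552*n^4 - 30.8916*n^3 + 17.9166*n^2 - 27.8784*n + 9.0534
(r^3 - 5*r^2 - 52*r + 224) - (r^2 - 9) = r^3 - 6*r^2 - 52*r + 233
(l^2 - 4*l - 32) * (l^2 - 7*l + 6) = l^4 - 11*l^3 + 2*l^2 + 200*l - 192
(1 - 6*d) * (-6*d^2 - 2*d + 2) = 36*d^3 + 6*d^2 - 14*d + 2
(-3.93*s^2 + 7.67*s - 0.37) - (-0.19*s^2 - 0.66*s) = -3.74*s^2 + 8.33*s - 0.37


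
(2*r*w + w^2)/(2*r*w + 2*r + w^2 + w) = w/(w + 1)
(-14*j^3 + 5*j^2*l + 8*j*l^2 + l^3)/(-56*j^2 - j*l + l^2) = (2*j^2 - j*l - l^2)/(8*j - l)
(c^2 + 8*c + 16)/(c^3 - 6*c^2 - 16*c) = (c^2 + 8*c + 16)/(c*(c^2 - 6*c - 16))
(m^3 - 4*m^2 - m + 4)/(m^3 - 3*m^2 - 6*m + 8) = (m + 1)/(m + 2)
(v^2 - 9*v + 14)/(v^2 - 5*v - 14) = (v - 2)/(v + 2)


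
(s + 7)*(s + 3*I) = s^2 + 7*s + 3*I*s + 21*I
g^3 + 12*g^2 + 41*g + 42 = (g + 2)*(g + 3)*(g + 7)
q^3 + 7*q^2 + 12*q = q*(q + 3)*(q + 4)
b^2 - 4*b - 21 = (b - 7)*(b + 3)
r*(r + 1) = r^2 + r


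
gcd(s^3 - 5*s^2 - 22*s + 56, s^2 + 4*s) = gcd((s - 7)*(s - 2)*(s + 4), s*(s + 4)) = s + 4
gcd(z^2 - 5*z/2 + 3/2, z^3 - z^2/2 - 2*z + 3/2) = z - 1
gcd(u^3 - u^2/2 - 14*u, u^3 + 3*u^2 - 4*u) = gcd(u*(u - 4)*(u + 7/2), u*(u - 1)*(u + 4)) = u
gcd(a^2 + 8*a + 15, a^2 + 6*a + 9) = a + 3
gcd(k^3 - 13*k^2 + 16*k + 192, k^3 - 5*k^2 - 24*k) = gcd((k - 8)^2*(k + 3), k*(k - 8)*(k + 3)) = k^2 - 5*k - 24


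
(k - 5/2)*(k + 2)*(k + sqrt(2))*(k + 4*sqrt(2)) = k^4 - k^3/2 + 5*sqrt(2)*k^3 - 5*sqrt(2)*k^2/2 + 3*k^2 - 25*sqrt(2)*k - 4*k - 40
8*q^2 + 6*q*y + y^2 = (2*q + y)*(4*q + y)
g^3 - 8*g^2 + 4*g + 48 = (g - 6)*(g - 4)*(g + 2)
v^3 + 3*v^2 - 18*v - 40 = (v - 4)*(v + 2)*(v + 5)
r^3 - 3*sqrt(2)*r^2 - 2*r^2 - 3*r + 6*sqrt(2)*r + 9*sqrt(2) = (r - 3)*(r + 1)*(r - 3*sqrt(2))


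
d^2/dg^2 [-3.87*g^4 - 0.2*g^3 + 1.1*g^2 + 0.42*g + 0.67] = -46.44*g^2 - 1.2*g + 2.2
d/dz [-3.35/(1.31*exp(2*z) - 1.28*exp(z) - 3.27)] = (8.777*exp(z) - 4.288)*exp(z)/(-1.31*exp(2*z) + 1.28*exp(z) + 3.27)^2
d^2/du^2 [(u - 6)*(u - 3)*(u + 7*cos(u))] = -7*u^2*cos(u) - 28*u*sin(u) + 63*u*cos(u) + 6*u + 126*sin(u) - 112*cos(u) - 18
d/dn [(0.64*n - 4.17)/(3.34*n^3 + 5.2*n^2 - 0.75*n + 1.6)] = (-4.2752*n^3 + 38.4554*n^2 + 43.368*n - 2.1035)/(11.1556*n^6 + 34.736*n^5 + 22.03*n^4 + 2.888*n^3 + 17.2025*n^2 - 2.4*n + 2.56)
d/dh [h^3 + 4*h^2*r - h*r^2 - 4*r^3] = 3*h^2 + 8*h*r - r^2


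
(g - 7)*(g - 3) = g^2 - 10*g + 21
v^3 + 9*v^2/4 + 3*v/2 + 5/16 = (v + 1/2)^2*(v + 5/4)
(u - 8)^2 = u^2 - 16*u + 64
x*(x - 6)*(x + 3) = x^3 - 3*x^2 - 18*x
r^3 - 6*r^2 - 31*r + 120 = (r - 8)*(r - 3)*(r + 5)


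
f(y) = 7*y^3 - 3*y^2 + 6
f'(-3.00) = 207.00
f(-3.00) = -210.00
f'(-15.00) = 4815.00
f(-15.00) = -24294.00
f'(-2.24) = 118.81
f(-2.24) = -87.73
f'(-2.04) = 99.63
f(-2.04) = -65.91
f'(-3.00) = 207.00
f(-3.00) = -210.00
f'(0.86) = 10.37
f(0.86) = 8.23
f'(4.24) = 352.09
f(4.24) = 485.64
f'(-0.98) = 26.05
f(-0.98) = -3.47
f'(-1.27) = 41.49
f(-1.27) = -13.18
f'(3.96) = 305.55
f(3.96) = 393.65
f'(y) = 21*y^2 - 6*y = 3*y*(7*y - 2)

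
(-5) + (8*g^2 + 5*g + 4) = 8*g^2 + 5*g - 1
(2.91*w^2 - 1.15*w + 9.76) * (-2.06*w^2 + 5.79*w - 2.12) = -5.9946*w^4 + 19.2179*w^3 - 32.9333*w^2 + 58.9484*w - 20.6912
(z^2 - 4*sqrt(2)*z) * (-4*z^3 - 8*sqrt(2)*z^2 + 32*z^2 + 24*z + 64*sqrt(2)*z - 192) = -4*z^5 + 8*sqrt(2)*z^4 + 32*z^4 - 64*sqrt(2)*z^3 + 88*z^3 - 704*z^2 - 96*sqrt(2)*z^2 + 768*sqrt(2)*z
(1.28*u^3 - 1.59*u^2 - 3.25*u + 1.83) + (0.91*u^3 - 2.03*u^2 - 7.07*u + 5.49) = 2.19*u^3 - 3.62*u^2 - 10.32*u + 7.32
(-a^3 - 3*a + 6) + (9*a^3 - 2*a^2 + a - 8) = 8*a^3 - 2*a^2 - 2*a - 2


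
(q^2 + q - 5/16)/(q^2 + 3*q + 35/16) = (4*q - 1)/(4*q + 7)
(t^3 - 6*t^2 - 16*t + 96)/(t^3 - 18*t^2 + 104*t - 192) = (t + 4)/(t - 8)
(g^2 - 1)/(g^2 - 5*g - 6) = (g - 1)/(g - 6)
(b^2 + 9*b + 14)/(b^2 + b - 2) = (b + 7)/(b - 1)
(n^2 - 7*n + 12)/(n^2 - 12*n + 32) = (n - 3)/(n - 8)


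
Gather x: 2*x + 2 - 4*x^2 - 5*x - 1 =-4*x^2 - 3*x + 1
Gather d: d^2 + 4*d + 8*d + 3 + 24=d^2 + 12*d + 27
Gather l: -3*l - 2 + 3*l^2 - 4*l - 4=3*l^2 - 7*l - 6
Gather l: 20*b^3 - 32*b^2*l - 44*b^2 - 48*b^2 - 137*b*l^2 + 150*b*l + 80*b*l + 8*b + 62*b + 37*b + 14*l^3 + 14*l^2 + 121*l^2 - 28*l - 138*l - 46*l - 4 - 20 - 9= 20*b^3 - 92*b^2 + 107*b + 14*l^3 + l^2*(135 - 137*b) + l*(-32*b^2 + 230*b - 212) - 33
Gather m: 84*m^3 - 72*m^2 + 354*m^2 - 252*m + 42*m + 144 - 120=84*m^3 + 282*m^2 - 210*m + 24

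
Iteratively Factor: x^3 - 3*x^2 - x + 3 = (x + 1)*(x^2 - 4*x + 3) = (x - 1)*(x + 1)*(x - 3)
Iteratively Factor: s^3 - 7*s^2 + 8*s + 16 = (s - 4)*(s^2 - 3*s - 4) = (s - 4)*(s + 1)*(s - 4)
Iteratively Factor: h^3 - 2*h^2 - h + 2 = (h - 1)*(h^2 - h - 2) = (h - 2)*(h - 1)*(h + 1)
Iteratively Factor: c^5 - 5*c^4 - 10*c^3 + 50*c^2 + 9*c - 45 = (c + 3)*(c^4 - 8*c^3 + 14*c^2 + 8*c - 15) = (c - 5)*(c + 3)*(c^3 - 3*c^2 - c + 3) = (c - 5)*(c - 1)*(c + 3)*(c^2 - 2*c - 3) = (c - 5)*(c - 1)*(c + 1)*(c + 3)*(c - 3)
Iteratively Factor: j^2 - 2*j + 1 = (j - 1)*(j - 1)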